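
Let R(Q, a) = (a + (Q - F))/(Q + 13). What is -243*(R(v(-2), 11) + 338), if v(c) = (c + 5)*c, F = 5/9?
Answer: -576018/7 ≈ -82288.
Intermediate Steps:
F = 5/9 (F = 5*(⅑) = 5/9 ≈ 0.55556)
v(c) = c*(5 + c) (v(c) = (5 + c)*c = c*(5 + c))
R(Q, a) = (-5/9 + Q + a)/(13 + Q) (R(Q, a) = (a + (Q - 1*5/9))/(Q + 13) = (a + (Q - 5/9))/(13 + Q) = (a + (-5/9 + Q))/(13 + Q) = (-5/9 + Q + a)/(13 + Q))
-243*(R(v(-2), 11) + 338) = -243*((-5/9 - 2*(5 - 2) + 11)/(13 - 2*(5 - 2)) + 338) = -243*((-5/9 - 2*3 + 11)/(13 - 2*3) + 338) = -243*((-5/9 - 6 + 11)/(13 - 6) + 338) = -243*((40/9)/7 + 338) = -243*((⅐)*(40/9) + 338) = -243*(40/63 + 338) = -243*21334/63 = -576018/7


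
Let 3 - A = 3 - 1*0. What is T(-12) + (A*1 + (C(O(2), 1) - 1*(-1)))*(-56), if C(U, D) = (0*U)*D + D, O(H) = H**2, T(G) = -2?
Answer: -114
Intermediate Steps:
C(U, D) = D (C(U, D) = 0*D + D = 0 + D = D)
A = 0 (A = 3 - (3 - 1*0) = 3 - (3 + 0) = 3 - 1*3 = 3 - 3 = 0)
T(-12) + (A*1 + (C(O(2), 1) - 1*(-1)))*(-56) = -2 + (0*1 + (1 - 1*(-1)))*(-56) = -2 + (0 + (1 + 1))*(-56) = -2 + (0 + 2)*(-56) = -2 + 2*(-56) = -2 - 112 = -114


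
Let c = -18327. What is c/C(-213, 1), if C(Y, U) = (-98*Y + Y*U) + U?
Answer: -18327/20662 ≈ -0.88699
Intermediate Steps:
C(Y, U) = U - 98*Y + U*Y (C(Y, U) = (-98*Y + U*Y) + U = U - 98*Y + U*Y)
c/C(-213, 1) = -18327/(1 - 98*(-213) + 1*(-213)) = -18327/(1 + 20874 - 213) = -18327/20662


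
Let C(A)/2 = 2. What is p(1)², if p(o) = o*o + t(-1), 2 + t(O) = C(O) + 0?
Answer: 9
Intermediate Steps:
C(A) = 4 (C(A) = 2*2 = 4)
t(O) = 2 (t(O) = -2 + (4 + 0) = -2 + 4 = 2)
p(o) = 2 + o² (p(o) = o*o + 2 = o² + 2 = 2 + o²)
p(1)² = (2 + 1²)² = (2 + 1)² = 3² = 9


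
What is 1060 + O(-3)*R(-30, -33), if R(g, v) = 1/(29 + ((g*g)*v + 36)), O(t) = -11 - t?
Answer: 31413108/29635 ≈ 1060.0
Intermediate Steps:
R(g, v) = 1/(65 + v*g²) (R(g, v) = 1/(29 + (g²*v + 36)) = 1/(29 + (v*g² + 36)) = 1/(29 + (36 + v*g²)) = 1/(65 + v*g²))
1060 + O(-3)*R(-30, -33) = 1060 + (-11 - 1*(-3))/(65 - 33*(-30)²) = 1060 + (-11 + 3)/(65 - 33*900) = 1060 - 8/(65 - 29700) = 1060 - 8/(-29635) = 1060 - 8*(-1/29635) = 1060 + 8/29635 = 31413108/29635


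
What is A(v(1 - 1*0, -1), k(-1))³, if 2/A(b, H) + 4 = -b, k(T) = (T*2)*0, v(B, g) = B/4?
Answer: -512/4913 ≈ -0.10421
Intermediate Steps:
v(B, g) = B/4 (v(B, g) = B*(¼) = B/4)
k(T) = 0 (k(T) = (2*T)*0 = 0)
A(b, H) = 2/(-4 - b)
A(v(1 - 1*0, -1), k(-1))³ = (-2/(4 + (1 - 1*0)/4))³ = (-2/(4 + (1 + 0)/4))³ = (-2/(4 + (¼)*1))³ = (-2/(4 + ¼))³ = (-2/17/4)³ = (-2*4/17)³ = (-8/17)³ = -512/4913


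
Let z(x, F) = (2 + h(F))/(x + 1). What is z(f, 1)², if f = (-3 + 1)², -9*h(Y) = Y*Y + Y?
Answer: 256/2025 ≈ 0.12642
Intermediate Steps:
h(Y) = -Y/9 - Y²/9 (h(Y) = -(Y*Y + Y)/9 = -(Y² + Y)/9 = -(Y + Y²)/9 = -Y/9 - Y²/9)
f = 4 (f = (-2)² = 4)
z(x, F) = (2 - F*(1 + F)/9)/(1 + x) (z(x, F) = (2 - F*(1 + F)/9)/(x + 1) = (2 - F*(1 + F)/9)/(1 + x))
z(f, 1)² = ((18 - 1*1*(1 + 1))/(9*(1 + 4)))² = ((⅑)*(18 - 1*1*2)/5)² = ((⅑)*(⅕)*(18 - 2))² = ((⅑)*(⅕)*16)² = (16/45)² = 256/2025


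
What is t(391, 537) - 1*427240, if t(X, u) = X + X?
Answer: -426458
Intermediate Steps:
t(X, u) = 2*X
t(391, 537) - 1*427240 = 2*391 - 1*427240 = 782 - 427240 = -426458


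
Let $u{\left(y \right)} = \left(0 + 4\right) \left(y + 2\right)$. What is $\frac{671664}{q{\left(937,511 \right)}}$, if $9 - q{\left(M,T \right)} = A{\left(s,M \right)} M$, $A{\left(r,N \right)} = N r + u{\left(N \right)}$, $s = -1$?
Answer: $- \frac{47976}{188671} \approx -0.25428$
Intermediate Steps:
$u{\left(y \right)} = 8 + 4 y$ ($u{\left(y \right)} = 4 \left(2 + y\right) = 8 + 4 y$)
$A{\left(r,N \right)} = 8 + 4 N + N r$ ($A{\left(r,N \right)} = N r + \left(8 + 4 N\right) = 8 + 4 N + N r$)
$q{\left(M,T \right)} = 9 - M \left(8 + 3 M\right)$ ($q{\left(M,T \right)} = 9 - \left(8 + 4 M + M \left(-1\right)\right) M = 9 - \left(8 + 4 M - M\right) M = 9 - \left(8 + 3 M\right) M = 9 - M \left(8 + 3 M\right)$)
$\frac{671664}{q{\left(937,511 \right)}} = \frac{671664}{9 - 937 \left(8 + 3 \cdot 937\right)} = \frac{671664}{9 - 937 \left(8 + 2811\right)} = \frac{671664}{9 - 937 \cdot 2819} = \frac{671664}{9 - 2641403} = \frac{671664}{-2641394} = 671664 \left(- \frac{1}{2641394}\right) = - \frac{47976}{188671}$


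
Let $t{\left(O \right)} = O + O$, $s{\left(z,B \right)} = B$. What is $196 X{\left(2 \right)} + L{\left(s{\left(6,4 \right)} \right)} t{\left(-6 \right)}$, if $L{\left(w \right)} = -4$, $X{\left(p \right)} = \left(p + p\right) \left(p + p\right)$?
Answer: $3184$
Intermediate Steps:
$X{\left(p \right)} = 4 p^{2}$ ($X{\left(p \right)} = 2 p 2 p = 4 p^{2}$)
$t{\left(O \right)} = 2 O$
$196 X{\left(2 \right)} + L{\left(s{\left(6,4 \right)} \right)} t{\left(-6 \right)} = 196 \cdot 4 \cdot 2^{2} - 4 \cdot 2 \left(-6\right) = 196 \cdot 4 \cdot 4 - -48 = 196 \cdot 16 + 48 = 3136 + 48 = 3184$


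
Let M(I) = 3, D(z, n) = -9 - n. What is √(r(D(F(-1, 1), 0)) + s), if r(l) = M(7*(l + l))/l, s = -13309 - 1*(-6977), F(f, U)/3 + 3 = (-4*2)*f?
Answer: 11*I*√471/3 ≈ 79.576*I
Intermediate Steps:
F(f, U) = -9 - 24*f (F(f, U) = -9 + 3*((-4*2)*f) = -9 + 3*(-8*f) = -9 - 24*f)
s = -6332 (s = -13309 + 6977 = -6332)
r(l) = 3/l
√(r(D(F(-1, 1), 0)) + s) = √(3/(-9 - 1*0) - 6332) = √(3/(-9 + 0) - 6332) = √(3/(-9) - 6332) = √(3*(-⅑) - 6332) = √(-⅓ - 6332) = √(-18997/3) = 11*I*√471/3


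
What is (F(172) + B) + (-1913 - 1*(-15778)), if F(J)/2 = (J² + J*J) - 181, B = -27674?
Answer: 104165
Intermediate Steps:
F(J) = -362 + 4*J² (F(J) = 2*((J² + J*J) - 181) = 2*((J² + J²) - 181) = 2*(2*J² - 181) = 2*(-181 + 2*J²) = -362 + 4*J²)
(F(172) + B) + (-1913 - 1*(-15778)) = ((-362 + 4*172²) - 27674) + (-1913 - 1*(-15778)) = ((-362 + 4*29584) - 27674) + (-1913 + 15778) = ((-362 + 118336) - 27674) + 13865 = (117974 - 27674) + 13865 = 90300 + 13865 = 104165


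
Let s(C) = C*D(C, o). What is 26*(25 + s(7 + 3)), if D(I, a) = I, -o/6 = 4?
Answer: 3250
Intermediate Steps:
o = -24 (o = -6*4 = -24)
s(C) = C**2 (s(C) = C*C = C**2)
26*(25 + s(7 + 3)) = 26*(25 + (7 + 3)**2) = 26*(25 + 10**2) = 26*(25 + 100) = 26*125 = 3250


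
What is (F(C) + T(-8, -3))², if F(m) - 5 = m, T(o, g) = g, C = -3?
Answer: 1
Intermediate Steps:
F(m) = 5 + m
(F(C) + T(-8, -3))² = ((5 - 3) - 3)² = (2 - 3)² = (-1)² = 1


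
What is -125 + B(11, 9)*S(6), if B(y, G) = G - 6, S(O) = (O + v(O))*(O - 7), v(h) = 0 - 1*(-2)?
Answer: -149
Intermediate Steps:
v(h) = 2 (v(h) = 0 + 2 = 2)
S(O) = (-7 + O)*(2 + O) (S(O) = (O + 2)*(O - 7) = (2 + O)*(-7 + O) = (-7 + O)*(2 + O))
B(y, G) = -6 + G
-125 + B(11, 9)*S(6) = -125 + (-6 + 9)*(-14 + 6² - 5*6) = -125 + 3*(-14 + 36 - 30) = -125 + 3*(-8) = -125 - 24 = -149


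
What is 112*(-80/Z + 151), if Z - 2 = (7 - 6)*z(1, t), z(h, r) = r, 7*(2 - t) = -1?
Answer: 427728/29 ≈ 14749.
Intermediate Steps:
t = 15/7 (t = 2 - 1/7*(-1) = 2 + 1/7 = 15/7 ≈ 2.1429)
Z = 29/7 (Z = 2 + (7 - 6)*(15/7) = 2 + 1*(15/7) = 2 + 15/7 = 29/7 ≈ 4.1429)
112*(-80/Z + 151) = 112*(-80/29/7 + 151) = 112*(-80*7/29 + 151) = 112*(-560/29 + 151) = 112*(3819/29) = 427728/29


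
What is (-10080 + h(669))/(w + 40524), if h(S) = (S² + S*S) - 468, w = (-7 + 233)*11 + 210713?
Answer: 884574/253723 ≈ 3.4864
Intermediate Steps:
w = 213199 (w = 226*11 + 210713 = 2486 + 210713 = 213199)
h(S) = -468 + 2*S² (h(S) = (S² + S²) - 468 = 2*S² - 468 = -468 + 2*S²)
(-10080 + h(669))/(w + 40524) = (-10080 + (-468 + 2*669²))/(213199 + 40524) = (-10080 + (-468 + 2*447561))/253723 = (-10080 + (-468 + 895122))*(1/253723) = (-10080 + 894654)*(1/253723) = 884574*(1/253723) = 884574/253723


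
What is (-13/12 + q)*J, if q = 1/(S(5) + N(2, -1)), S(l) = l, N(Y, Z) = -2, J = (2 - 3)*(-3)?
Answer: -9/4 ≈ -2.2500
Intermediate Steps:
J = 3 (J = -1*(-3) = 3)
q = ⅓ (q = 1/(5 - 2) = 1/3 = ⅓ ≈ 0.33333)
(-13/12 + q)*J = (-13/12 + ⅓)*3 = -¾*3 = -9/4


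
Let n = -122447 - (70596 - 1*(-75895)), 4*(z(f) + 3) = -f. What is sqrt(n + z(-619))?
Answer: I*sqrt(1075145)/2 ≈ 518.45*I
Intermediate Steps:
z(f) = -3 - f/4 (z(f) = -3 + (-f)/4 = -3 - f/4)
n = -268938 (n = -122447 - (70596 + 75895) = -122447 - 1*146491 = -122447 - 146491 = -268938)
sqrt(n + z(-619)) = sqrt(-268938 + (-3 - 1/4*(-619))) = sqrt(-268938 + (-3 + 619/4)) = sqrt(-268938 + 607/4) = sqrt(-1075145/4) = I*sqrt(1075145)/2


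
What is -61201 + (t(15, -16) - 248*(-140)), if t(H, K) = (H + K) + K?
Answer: -26498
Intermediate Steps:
t(H, K) = H + 2*K
-61201 + (t(15, -16) - 248*(-140)) = -61201 + ((15 + 2*(-16)) - 248*(-140)) = -61201 + ((15 - 32) + 34720) = -61201 + (-17 + 34720) = -61201 + 34703 = -26498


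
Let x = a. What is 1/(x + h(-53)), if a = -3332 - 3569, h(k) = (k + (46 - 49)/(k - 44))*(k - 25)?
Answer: -97/268633 ≈ -0.00036109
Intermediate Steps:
h(k) = (-25 + k)*(k - 3/(-44 + k)) (h(k) = (k - 3/(-44 + k))*(-25 + k) = (-25 + k)*(k - 3/(-44 + k)))
a = -6901
x = -6901
1/(x + h(-53)) = 1/(-6901 + (75 + (-53)**3 - 69*(-53)**2 + 1097*(-53))/(-44 - 53)) = 1/(-6901 + (75 - 148877 - 69*2809 - 58141)/(-97)) = 1/(-6901 - (75 - 148877 - 193821 - 58141)/97) = 1/(-6901 - 1/97*(-400764)) = 1/(-6901 + 400764/97) = 1/(-268633/97) = -97/268633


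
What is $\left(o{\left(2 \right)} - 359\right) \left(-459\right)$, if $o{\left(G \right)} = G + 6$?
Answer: $161109$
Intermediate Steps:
$o{\left(G \right)} = 6 + G$
$\left(o{\left(2 \right)} - 359\right) \left(-459\right) = \left(\left(6 + 2\right) - 359\right) \left(-459\right) = \left(8 - 359\right) \left(-459\right) = \left(-351\right) \left(-459\right) = 161109$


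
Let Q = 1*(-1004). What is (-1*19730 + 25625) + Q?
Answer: 4891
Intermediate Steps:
Q = -1004
(-1*19730 + 25625) + Q = (-1*19730 + 25625) - 1004 = (-19730 + 25625) - 1004 = 5895 - 1004 = 4891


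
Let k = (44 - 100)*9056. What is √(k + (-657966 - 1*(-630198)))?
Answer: 2*I*√133726 ≈ 731.37*I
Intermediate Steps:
k = -507136 (k = -56*9056 = -507136)
√(k + (-657966 - 1*(-630198))) = √(-507136 + (-657966 - 1*(-630198))) = √(-507136 + (-657966 + 630198)) = √(-507136 - 27768) = √(-534904) = 2*I*√133726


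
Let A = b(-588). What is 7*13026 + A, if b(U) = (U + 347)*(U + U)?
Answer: 374598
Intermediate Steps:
b(U) = 2*U*(347 + U) (b(U) = (347 + U)*(2*U) = 2*U*(347 + U))
A = 283416 (A = 2*(-588)*(347 - 588) = 2*(-588)*(-241) = 283416)
7*13026 + A = 7*13026 + 283416 = 91182 + 283416 = 374598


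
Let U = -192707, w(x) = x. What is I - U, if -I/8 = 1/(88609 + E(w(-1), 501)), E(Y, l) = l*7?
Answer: 4437849501/23029 ≈ 1.9271e+5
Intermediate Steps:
E(Y, l) = 7*l
I = -2/23029 (I = -8/(88609 + 7*501) = -8/(88609 + 3507) = -8/92116 = -8*1/92116 = -2/23029 ≈ -8.6847e-5)
I - U = -2/23029 - 1*(-192707) = -2/23029 + 192707 = 4437849501/23029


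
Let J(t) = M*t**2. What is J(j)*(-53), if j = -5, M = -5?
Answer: 6625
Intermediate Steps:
J(t) = -5*t**2
J(j)*(-53) = -5*(-5)**2*(-53) = -5*25*(-53) = -125*(-53) = 6625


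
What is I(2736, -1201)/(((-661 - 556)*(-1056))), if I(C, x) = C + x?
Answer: 1535/1285152 ≈ 0.0011944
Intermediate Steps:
I(2736, -1201)/(((-661 - 556)*(-1056))) = (2736 - 1201)/(((-661 - 556)*(-1056))) = 1535/((-1217*(-1056))) = 1535/1285152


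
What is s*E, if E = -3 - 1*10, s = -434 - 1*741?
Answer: 15275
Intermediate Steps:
s = -1175 (s = -434 - 741 = -1175)
E = -13 (E = -3 - 10 = -13)
s*E = -1175*(-13) = 15275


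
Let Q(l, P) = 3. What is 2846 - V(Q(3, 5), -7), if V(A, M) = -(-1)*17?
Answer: 2829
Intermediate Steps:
V(A, M) = 17 (V(A, M) = -1*(-17) = 17)
2846 - V(Q(3, 5), -7) = 2846 - 1*17 = 2846 - 17 = 2829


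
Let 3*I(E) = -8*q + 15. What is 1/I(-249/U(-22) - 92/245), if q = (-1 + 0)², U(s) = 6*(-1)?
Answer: 3/7 ≈ 0.42857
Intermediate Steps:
U(s) = -6
q = 1 (q = (-1)² = 1)
I(E) = 7/3 (I(E) = (-8*1 + 15)/3 = (-8 + 15)/3 = (⅓)*7 = 7/3)
1/I(-249/U(-22) - 92/245) = 1/(7/3) = 3/7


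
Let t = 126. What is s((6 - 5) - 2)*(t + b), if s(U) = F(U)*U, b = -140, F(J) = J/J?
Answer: 14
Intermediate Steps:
F(J) = 1
s(U) = U (s(U) = 1*U = U)
s((6 - 5) - 2)*(t + b) = ((6 - 5) - 2)*(126 - 140) = (1 - 2)*(-14) = -1*(-14) = 14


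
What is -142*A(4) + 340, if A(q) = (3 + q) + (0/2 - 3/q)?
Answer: -1095/2 ≈ -547.50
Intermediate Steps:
A(q) = 3 + q - 3/q (A(q) = (3 + q) + (0*(1/2) - 3/q) = (3 + q) + (0 - 3/q) = (3 + q) - 3/q = 3 + q - 3/q)
-142*A(4) + 340 = -142*(3 + 4 - 3/4) + 340 = -142*25/4 + 340 = -1775/2 + 340 = -1095/2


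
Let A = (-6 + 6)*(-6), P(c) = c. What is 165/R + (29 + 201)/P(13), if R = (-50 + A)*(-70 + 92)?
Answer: 4561/260 ≈ 17.542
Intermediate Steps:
A = 0 (A = 0*(-6) = 0)
R = -1100 (R = (-50 + 0)*(-70 + 92) = -50*22 = -1100)
165/R + (29 + 201)/P(13) = 165/(-1100) + (29 + 201)/13 = 165*(-1/1100) + 230*(1/13) = -3/20 + 230/13 = 4561/260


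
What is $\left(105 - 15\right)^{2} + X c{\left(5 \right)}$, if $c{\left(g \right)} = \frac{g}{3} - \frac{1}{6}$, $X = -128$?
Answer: $7908$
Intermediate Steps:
$c{\left(g \right)} = - \frac{1}{6} + \frac{g}{3}$ ($c{\left(g \right)} = g \frac{1}{3} - \frac{1}{6} = \frac{g}{3} - \frac{1}{6} = - \frac{1}{6} + \frac{g}{3}$)
$\left(105 - 15\right)^{2} + X c{\left(5 \right)} = \left(105 - 15\right)^{2} - 128 \left(- \frac{1}{6} + \frac{1}{3} \cdot 5\right) = 90^{2} - 128 \left(- \frac{1}{6} + \frac{5}{3}\right) = 8100 - 192 = 7908$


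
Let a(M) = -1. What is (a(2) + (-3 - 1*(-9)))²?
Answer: 25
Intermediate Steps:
(a(2) + (-3 - 1*(-9)))² = (-1 + (-3 - 1*(-9)))² = (-1 + (-3 + 9))² = (-1 + 6)² = 5² = 25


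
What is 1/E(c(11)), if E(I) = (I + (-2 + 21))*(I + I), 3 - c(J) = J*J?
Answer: 1/23364 ≈ 4.2801e-5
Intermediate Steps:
c(J) = 3 - J² (c(J) = 3 - J*J = 3 - J²)
E(I) = 2*I*(19 + I) (E(I) = (I + 19)*(2*I) = (19 + I)*(2*I) = 2*I*(19 + I))
1/E(c(11)) = 1/(2*(3 - 1*11²)*(19 + (3 - 1*11²))) = 1/(2*(3 - 1*121)*(19 + (3 - 1*121))) = 1/(2*(3 - 121)*(19 + (3 - 121))) = 1/(2*(-118)*(19 - 118)) = 1/(2*(-118)*(-99)) = 1/23364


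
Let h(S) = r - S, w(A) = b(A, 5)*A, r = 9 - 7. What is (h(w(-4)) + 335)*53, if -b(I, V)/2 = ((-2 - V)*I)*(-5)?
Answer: 77221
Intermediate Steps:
b(I, V) = 10*I*(-2 - V) (b(I, V) = -2*(-2 - V)*I*(-5) = -2*I*(-2 - V)*(-5) = -(-10)*I*(-2 - V) = 10*I*(-2 - V))
r = 2
w(A) = -70*A² (w(A) = (-10*A*(2 + 5))*A = (-10*A*7)*A = (-70*A)*A = -70*A²)
h(S) = 2 - S
(h(w(-4)) + 335)*53 = ((2 - (-70)*(-4)²) + 335)*53 = ((2 - (-70)*16) + 335)*53 = ((2 - 1*(-1120)) + 335)*53 = ((2 + 1120) + 335)*53 = (1122 + 335)*53 = 1457*53 = 77221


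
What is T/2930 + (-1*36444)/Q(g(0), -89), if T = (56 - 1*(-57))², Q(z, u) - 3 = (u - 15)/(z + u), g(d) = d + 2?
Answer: -1857055871/213890 ≈ -8682.3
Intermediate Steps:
g(d) = 2 + d
Q(z, u) = 3 + (-15 + u)/(u + z) (Q(z, u) = 3 + (u - 15)/(z + u) = 3 + (-15 + u)/(u + z))
T = 12769 (T = (56 + 57)² = 113² = 12769)
T/2930 + (-1*36444)/Q(g(0), -89) = 12769/2930 + (-1*36444)/(((-15 + 3*(2 + 0) + 4*(-89))/(-89 + (2 + 0)))) = 12769*(1/2930) - 36444*(-89 + 2)/(-15 + 3*2 - 356) = 12769/2930 - 36444*(-87/(-15 + 6 - 356)) = 12769/2930 - 36444/((-1/87*(-365))) = 12769/2930 - 36444/365/87 = 12769/2930 - 36444*87/365 = 12769/2930 - 3170628/365 = -1857055871/213890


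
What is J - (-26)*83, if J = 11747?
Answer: 13905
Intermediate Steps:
J - (-26)*83 = 11747 - (-26)*83 = 11747 - 1*(-2158) = 11747 + 2158 = 13905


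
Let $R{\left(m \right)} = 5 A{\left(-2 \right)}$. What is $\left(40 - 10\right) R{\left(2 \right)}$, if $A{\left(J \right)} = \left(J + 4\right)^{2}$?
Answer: $600$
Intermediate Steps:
$A{\left(J \right)} = \left(4 + J\right)^{2}$
$R{\left(m \right)} = 20$ ($R{\left(m \right)} = 5 \left(4 - 2\right)^{2} = 5 \cdot 2^{2} = 5 \cdot 4 = 20$)
$\left(40 - 10\right) R{\left(2 \right)} = \left(40 - 10\right) 20 = 30 \cdot 20 = 600$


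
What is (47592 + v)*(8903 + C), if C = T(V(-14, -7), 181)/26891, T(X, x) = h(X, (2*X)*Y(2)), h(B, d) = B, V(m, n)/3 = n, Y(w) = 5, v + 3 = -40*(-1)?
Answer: 11402885181208/26891 ≈ 4.2404e+8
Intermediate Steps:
v = 37 (v = -3 - 40*(-1) = -3 + 40 = 37)
V(m, n) = 3*n
T(X, x) = X
C = -21/26891 (C = (3*(-7))/26891 = -21*1/26891 = -21/26891 ≈ -0.00078093)
(47592 + v)*(8903 + C) = (47592 + 37)*(8903 - 21/26891) = 47629*(239410552/26891) = 11402885181208/26891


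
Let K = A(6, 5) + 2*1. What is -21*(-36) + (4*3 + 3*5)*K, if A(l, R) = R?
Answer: 945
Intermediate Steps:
K = 7 (K = 5 + 2*1 = 5 + 2 = 7)
-21*(-36) + (4*3 + 3*5)*K = -21*(-36) + (4*3 + 3*5)*7 = 756 + (12 + 15)*7 = 756 + 27*7 = 756 + 189 = 945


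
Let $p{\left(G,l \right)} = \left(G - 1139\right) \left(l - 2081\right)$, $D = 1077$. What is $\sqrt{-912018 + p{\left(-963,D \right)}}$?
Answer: $\sqrt{1198390} \approx 1094.7$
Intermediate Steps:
$p{\left(G,l \right)} = \left(-2081 + l\right) \left(-1139 + G\right)$ ($p{\left(G,l \right)} = \left(-1139 + G\right) \left(-2081 + l\right) = \left(-2081 + l\right) \left(-1139 + G\right)$)
$\sqrt{-912018 + p{\left(-963,D \right)}} = \sqrt{-912018 - -2110408} = \sqrt{-912018 + \left(2370259 + 2004003 - 1226703 - 1037151\right)} = \sqrt{-912018 + 2110408} = \sqrt{1198390}$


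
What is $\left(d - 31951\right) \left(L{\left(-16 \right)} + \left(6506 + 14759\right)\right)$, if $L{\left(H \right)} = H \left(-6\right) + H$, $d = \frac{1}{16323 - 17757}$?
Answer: $- \frac{325993184525}{478} \approx -6.8199 \cdot 10^{8}$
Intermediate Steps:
$d = - \frac{1}{1434}$ ($d = \frac{1}{-1434} = - \frac{1}{1434} \approx -0.00069735$)
$L{\left(H \right)} = - 5 H$ ($L{\left(H \right)} = - 6 H + H = - 5 H$)
$\left(d - 31951\right) \left(L{\left(-16 \right)} + \left(6506 + 14759\right)\right) = \left(- \frac{1}{1434} - 31951\right) \left(\left(-5\right) \left(-16\right) + \left(6506 + 14759\right)\right) = - \frac{45817735 \left(80 + 21265\right)}{1434} = \left(- \frac{45817735}{1434}\right) 21345 = - \frac{325993184525}{478}$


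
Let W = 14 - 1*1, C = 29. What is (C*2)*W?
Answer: 754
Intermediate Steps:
W = 13 (W = 14 - 1 = 13)
(C*2)*W = (29*2)*13 = 58*13 = 754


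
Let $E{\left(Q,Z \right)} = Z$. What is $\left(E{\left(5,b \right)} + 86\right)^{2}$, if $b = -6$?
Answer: $6400$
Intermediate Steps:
$\left(E{\left(5,b \right)} + 86\right)^{2} = \left(-6 + 86\right)^{2} = 80^{2} = 6400$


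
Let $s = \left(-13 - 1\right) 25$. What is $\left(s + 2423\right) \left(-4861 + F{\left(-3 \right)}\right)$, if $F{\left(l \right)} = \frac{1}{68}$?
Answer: $- \frac{685223931}{68} \approx -1.0077 \cdot 10^{7}$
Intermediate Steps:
$F{\left(l \right)} = \frac{1}{68}$
$s = -350$ ($s = \left(-14\right) 25 = -350$)
$\left(s + 2423\right) \left(-4861 + F{\left(-3 \right)}\right) = \left(-350 + 2423\right) \left(-4861 + \frac{1}{68}\right) = 2073 \left(- \frac{330547}{68}\right) = - \frac{685223931}{68}$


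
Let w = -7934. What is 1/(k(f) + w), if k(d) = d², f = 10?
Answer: -1/7834 ≈ -0.00012765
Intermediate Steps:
1/(k(f) + w) = 1/(10² - 7934) = 1/(100 - 7934) = 1/(-7834) = -1/7834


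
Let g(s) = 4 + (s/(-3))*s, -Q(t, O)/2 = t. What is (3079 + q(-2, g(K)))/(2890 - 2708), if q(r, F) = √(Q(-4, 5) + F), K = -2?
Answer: 3079/182 + 2*√6/273 ≈ 16.936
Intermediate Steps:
Q(t, O) = -2*t
g(s) = 4 - s²/3 (g(s) = 4 + (s*(-⅓))*s = 4 + (-s/3)*s = 4 - s²/3)
q(r, F) = √(8 + F) (q(r, F) = √(-2*(-4) + F) = √(8 + F))
(3079 + q(-2, g(K)))/(2890 - 2708) = (3079 + √(8 + (4 - ⅓*(-2)²)))/(2890 - 2708) = (3079 + √(8 + (4 - ⅓*4)))/182 = (3079 + √(8 + (4 - 4/3)))*(1/182) = (3079 + √(8 + 8/3))*(1/182) = (3079 + √(32/3))*(1/182) = (3079 + 4*√6/3)*(1/182) = 3079/182 + 2*√6/273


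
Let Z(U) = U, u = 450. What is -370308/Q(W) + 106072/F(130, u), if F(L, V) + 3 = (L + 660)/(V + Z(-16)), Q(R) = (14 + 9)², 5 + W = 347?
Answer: -1533890243/16928 ≈ -90613.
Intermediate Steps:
W = 342 (W = -5 + 347 = 342)
Q(R) = 529 (Q(R) = 23² = 529)
F(L, V) = -3 + (660 + L)/(-16 + V) (F(L, V) = -3 + (L + 660)/(V - 16) = -3 + (660 + L)/(-16 + V))
-370308/Q(W) + 106072/F(130, u) = -370308/529 + 106072/(((708 + 130 - 3*450)/(-16 + 450))) = -370308*1/529 + 106072/(((708 + 130 - 1350)/434)) = -370308/529 + 106072/(((1/434)*(-512))) = -370308/529 + 106072/(-256/217) = -370308/529 + 106072*(-217/256) = -370308/529 - 2877203/32 = -1533890243/16928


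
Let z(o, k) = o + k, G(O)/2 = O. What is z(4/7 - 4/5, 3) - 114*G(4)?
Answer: -31823/35 ≈ -909.23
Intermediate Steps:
G(O) = 2*O
z(o, k) = k + o
z(4/7 - 4/5, 3) - 114*G(4) = (3 + (4/7 - 4/5)) - 228*4 = (3 + (4*(⅐) - 4*⅕)) - 114*8 = (3 + (4/7 - ⅘)) - 912 = (3 - 8/35) - 912 = 97/35 - 912 = -31823/35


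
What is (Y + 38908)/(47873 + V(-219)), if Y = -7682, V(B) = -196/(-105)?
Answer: 468390/718123 ≈ 0.65224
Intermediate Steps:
V(B) = 28/15 (V(B) = -196*(-1/105) = 28/15)
(Y + 38908)/(47873 + V(-219)) = (-7682 + 38908)/(47873 + 28/15) = 31226/(718123/15) = 31226*(15/718123) = 468390/718123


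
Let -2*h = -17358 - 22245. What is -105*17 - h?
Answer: -43173/2 ≈ -21587.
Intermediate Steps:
h = 39603/2 (h = -(-17358 - 22245)/2 = -½*(-39603) = 39603/2 ≈ 19802.)
-105*17 - h = -105*17 - 1*39603/2 = -1785 - 39603/2 = -43173/2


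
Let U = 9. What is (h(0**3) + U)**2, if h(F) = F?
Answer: 81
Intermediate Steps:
(h(0**3) + U)**2 = (0**3 + 9)**2 = (0 + 9)**2 = 9**2 = 81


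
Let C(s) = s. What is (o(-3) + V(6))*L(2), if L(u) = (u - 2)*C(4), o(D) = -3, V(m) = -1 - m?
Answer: 0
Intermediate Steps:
L(u) = -8 + 4*u (L(u) = (u - 2)*4 = (-2 + u)*4 = -8 + 4*u)
(o(-3) + V(6))*L(2) = (-3 + (-1 - 1*6))*(-8 + 4*2) = (-3 + (-1 - 6))*(-8 + 8) = (-3 - 7)*0 = -10*0 = 0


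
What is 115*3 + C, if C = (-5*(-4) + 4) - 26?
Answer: 343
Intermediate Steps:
C = -2 (C = (20 + 4) - 26 = 24 - 26 = -2)
115*3 + C = 115*3 - 2 = 345 - 2 = 343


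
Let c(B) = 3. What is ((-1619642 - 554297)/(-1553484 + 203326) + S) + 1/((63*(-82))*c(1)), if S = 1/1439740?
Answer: 12126343685057011/7531549417575540 ≈ 1.6101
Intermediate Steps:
S = 1/1439740 ≈ 6.9457e-7
((-1619642 - 554297)/(-1553484 + 203326) + S) + 1/((63*(-82))*c(1)) = ((-1619642 - 554297)/(-1553484 + 203326) + 1/1439740) + 1/((63*(-82))*3) = (-2173939/(-1350158) + 1/1439740) + 1/(-5166*3) = (-2173939*(-1/1350158) + 1/1439740) + 1/(-15498) = (2173939/1350158 + 1/1439740) - 1/15498 = 1564954143009/971938239460 - 1/15498 = 12126343685057011/7531549417575540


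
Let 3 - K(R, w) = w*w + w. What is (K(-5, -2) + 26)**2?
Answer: 729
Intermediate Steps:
K(R, w) = 3 - w - w**2 (K(R, w) = 3 - (w*w + w) = 3 - (w**2 + w) = 3 - (w + w**2) = 3 + (-w - w**2) = 3 - w - w**2)
(K(-5, -2) + 26)**2 = ((3 - 1*(-2) - 1*(-2)**2) + 26)**2 = ((3 + 2 - 1*4) + 26)**2 = ((3 + 2 - 4) + 26)**2 = (1 + 26)**2 = 27**2 = 729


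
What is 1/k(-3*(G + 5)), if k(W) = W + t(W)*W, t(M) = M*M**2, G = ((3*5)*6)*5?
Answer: 1/3471607399260 ≈ 2.8805e-13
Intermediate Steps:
G = 450 (G = (15*6)*5 = 90*5 = 450)
t(M) = M**3
k(W) = W + W**4 (k(W) = W + W**3*W = W + W**4)
1/k(-3*(G + 5)) = 1/(-3*(450 + 5) + (-3*(450 + 5))**4) = 1/(-3*455 + (-3*455)**4) = 1/(-1365 + (-1365)**4) = 1/(-1365 + 3471607400625) = 1/3471607399260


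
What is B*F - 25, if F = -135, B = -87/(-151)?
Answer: -15520/151 ≈ -102.78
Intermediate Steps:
B = 87/151 (B = -87*(-1/151) = 87/151 ≈ 0.57616)
B*F - 25 = (87/151)*(-135) - 25 = -11745/151 - 25 = -15520/151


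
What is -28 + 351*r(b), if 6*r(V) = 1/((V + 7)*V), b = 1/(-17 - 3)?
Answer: -27292/139 ≈ -196.35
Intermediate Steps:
b = -1/20 (b = 1/(-20) = -1/20 ≈ -0.050000)
r(V) = 1/(6*V*(7 + V)) (r(V) = (1/((V + 7)*V))/6 = (1/((7 + V)*V))/6 = (1/(V*(7 + V)))/6 = 1/(6*V*(7 + V)))
-28 + 351*r(b) = -28 + 351*(1/(6*(-1/20)*(7 - 1/20))) = -28 + 351*((⅙)*(-20)/(139/20)) = -28 + 351*((⅙)*(-20)*(20/139)) = -28 + 351*(-200/417) = -28 - 23400/139 = -27292/139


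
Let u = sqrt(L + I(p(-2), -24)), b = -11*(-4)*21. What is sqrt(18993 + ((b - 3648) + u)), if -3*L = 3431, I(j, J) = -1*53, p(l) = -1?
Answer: sqrt(146421 + 3*I*sqrt(10770))/3 ≈ 127.55 + 0.13561*I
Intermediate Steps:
b = 924 (b = 44*21 = 924)
I(j, J) = -53
L = -3431/3 (L = -1/3*3431 = -3431/3 ≈ -1143.7)
u = I*sqrt(10770)/3 (u = sqrt(-3431/3 - 53) = sqrt(-3590/3) = I*sqrt(10770)/3 ≈ 34.593*I)
sqrt(18993 + ((b - 3648) + u)) = sqrt(18993 + ((924 - 3648) + I*sqrt(10770)/3)) = sqrt(18993 + (-2724 + I*sqrt(10770)/3)) = sqrt(16269 + I*sqrt(10770)/3)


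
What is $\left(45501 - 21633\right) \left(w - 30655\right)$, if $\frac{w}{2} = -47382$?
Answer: $-2993500692$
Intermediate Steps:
$w = -94764$ ($w = 2 \left(-47382\right) = -94764$)
$\left(45501 - 21633\right) \left(w - 30655\right) = \left(45501 - 21633\right) \left(-94764 - 30655\right) = 23868 \left(-125419\right) = -2993500692$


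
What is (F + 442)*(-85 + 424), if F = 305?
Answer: 253233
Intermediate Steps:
(F + 442)*(-85 + 424) = (305 + 442)*(-85 + 424) = 747*339 = 253233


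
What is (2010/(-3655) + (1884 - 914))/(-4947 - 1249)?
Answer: -177167/1132319 ≈ -0.15646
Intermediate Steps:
(2010/(-3655) + (1884 - 914))/(-4947 - 1249) = (2010*(-1/3655) + 970)/(-6196) = (-402/731 + 970)*(-1/6196) = (708668/731)*(-1/6196) = -177167/1132319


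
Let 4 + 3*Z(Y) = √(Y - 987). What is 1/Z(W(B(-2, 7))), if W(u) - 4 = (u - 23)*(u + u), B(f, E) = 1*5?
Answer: -4/393 - I*√1163/393 ≈ -0.010178 - 0.086776*I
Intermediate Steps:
B(f, E) = 5
W(u) = 4 + 2*u*(-23 + u) (W(u) = 4 + (u - 23)*(u + u) = 4 + (-23 + u)*(2*u) = 4 + 2*u*(-23 + u))
Z(Y) = -4/3 + √(-987 + Y)/3 (Z(Y) = -4/3 + √(Y - 987)/3 = -4/3 + √(-987 + Y)/3)
1/Z(W(B(-2, 7))) = 1/(-4/3 + √(-987 + (4 - 46*5 + 2*5²))/3) = 1/(-4/3 + √(-987 + (4 - 230 + 2*25))/3) = 1/(-4/3 + √(-987 + (4 - 230 + 50))/3) = 1/(-4/3 + √(-987 - 176)/3) = 1/(-4/3 + √(-1163)/3) = 1/(-4/3 + (I*√1163)/3) = 1/(-4/3 + I*√1163/3)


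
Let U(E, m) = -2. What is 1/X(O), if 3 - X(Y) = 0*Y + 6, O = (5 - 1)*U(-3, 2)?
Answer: -1/3 ≈ -0.33333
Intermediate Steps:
O = -8 (O = (5 - 1)*(-2) = 4*(-2) = -8)
X(Y) = -3 (X(Y) = 3 - (0*Y + 6) = 3 - (0 + 6) = 3 - 1*6 = 3 - 6 = -3)
1/X(O) = 1/(-3) = -1/3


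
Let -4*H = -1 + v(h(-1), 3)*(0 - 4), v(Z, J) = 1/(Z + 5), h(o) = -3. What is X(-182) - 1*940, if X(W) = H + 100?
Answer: -3357/4 ≈ -839.25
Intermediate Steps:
v(Z, J) = 1/(5 + Z)
H = ¾ (H = -(-1 + (0 - 4)/(5 - 3))/4 = -(-1 - 4/2)/4 = -(-1 + (½)*(-4))/4 = -(-1 - 2)/4 = -¼*(-3) = ¾ ≈ 0.75000)
X(W) = 403/4 (X(W) = ¾ + 100 = 403/4)
X(-182) - 1*940 = 403/4 - 1*940 = 403/4 - 940 = -3357/4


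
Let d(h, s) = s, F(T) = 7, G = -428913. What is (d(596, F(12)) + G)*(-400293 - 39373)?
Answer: 188575385396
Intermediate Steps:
(d(596, F(12)) + G)*(-400293 - 39373) = (7 - 428913)*(-400293 - 39373) = -428906*(-439666) = 188575385396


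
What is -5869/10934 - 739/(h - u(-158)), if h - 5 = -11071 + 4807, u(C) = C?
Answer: -27726543/66708334 ≈ -0.41564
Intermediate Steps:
h = -6259 (h = 5 + (-11071 + 4807) = 5 - 6264 = -6259)
-5869/10934 - 739/(h - u(-158)) = -5869/10934 - 739/(-6259 - 1*(-158)) = -5869*1/10934 - 739/(-6259 + 158) = -5869/10934 - 739/(-6101) = -5869/10934 - 739*(-1/6101) = -5869/10934 + 739/6101 = -27726543/66708334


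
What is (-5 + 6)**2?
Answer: 1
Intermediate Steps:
(-5 + 6)**2 = 1**2 = 1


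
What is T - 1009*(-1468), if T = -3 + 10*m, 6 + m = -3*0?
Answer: 1481149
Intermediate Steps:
m = -6 (m = -6 - 3*0 = -6 + 0 = -6)
T = -63 (T = -3 + 10*(-6) = -3 - 60 = -63)
T - 1009*(-1468) = -63 - 1009*(-1468) = -63 + 1481212 = 1481149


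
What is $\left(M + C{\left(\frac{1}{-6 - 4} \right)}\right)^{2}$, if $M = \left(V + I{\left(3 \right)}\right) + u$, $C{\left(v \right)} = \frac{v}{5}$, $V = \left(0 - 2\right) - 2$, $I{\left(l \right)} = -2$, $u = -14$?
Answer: $\frac{1002001}{2500} \approx 400.8$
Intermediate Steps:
$V = -4$ ($V = -2 - 2 = -4$)
$C{\left(v \right)} = \frac{v}{5}$ ($C{\left(v \right)} = v \frac{1}{5} = \frac{v}{5}$)
$M = -20$ ($M = \left(-4 - 2\right) - 14 = -6 - 14 = -20$)
$\left(M + C{\left(\frac{1}{-6 - 4} \right)}\right)^{2} = \left(-20 + \frac{1}{5 \left(-6 - 4\right)}\right)^{2} = \left(-20 + \frac{1}{5 \left(-10\right)}\right)^{2} = \left(-20 + \frac{1}{5} \left(- \frac{1}{10}\right)\right)^{2} = \left(-20 - \frac{1}{50}\right)^{2} = \left(- \frac{1001}{50}\right)^{2} = \frac{1002001}{2500}$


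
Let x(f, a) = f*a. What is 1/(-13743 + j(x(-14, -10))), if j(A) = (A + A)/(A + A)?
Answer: -1/13742 ≈ -7.2770e-5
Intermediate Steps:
x(f, a) = a*f
j(A) = 1 (j(A) = (2*A)/((2*A)) = (2*A)*(1/(2*A)) = 1)
1/(-13743 + j(x(-14, -10))) = 1/(-13743 + 1) = 1/(-13742) = -1/13742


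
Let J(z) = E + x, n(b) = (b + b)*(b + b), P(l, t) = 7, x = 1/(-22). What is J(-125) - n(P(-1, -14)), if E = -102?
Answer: -6557/22 ≈ -298.05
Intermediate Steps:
x = -1/22 ≈ -0.045455
n(b) = 4*b**2 (n(b) = (2*b)*(2*b) = 4*b**2)
J(z) = -2245/22 (J(z) = -102 - 1/22 = -2245/22)
J(-125) - n(P(-1, -14)) = -2245/22 - 4*7**2 = -2245/22 - 4*49 = -2245/22 - 1*196 = -2245/22 - 196 = -6557/22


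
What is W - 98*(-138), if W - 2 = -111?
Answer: 13415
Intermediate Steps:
W = -109 (W = 2 - 111 = -109)
W - 98*(-138) = -109 - 98*(-138) = -109 + 13524 = 13415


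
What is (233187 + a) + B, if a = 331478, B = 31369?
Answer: 596034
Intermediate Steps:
(233187 + a) + B = (233187 + 331478) + 31369 = 564665 + 31369 = 596034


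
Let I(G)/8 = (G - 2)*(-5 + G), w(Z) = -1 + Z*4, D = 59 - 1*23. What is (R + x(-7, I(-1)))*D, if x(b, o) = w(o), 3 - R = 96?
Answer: 17352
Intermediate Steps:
R = -93 (R = 3 - 1*96 = 3 - 96 = -93)
D = 36 (D = 59 - 23 = 36)
w(Z) = -1 + 4*Z
I(G) = 8*(-5 + G)*(-2 + G) (I(G) = 8*((G - 2)*(-5 + G)) = 8*((-2 + G)*(-5 + G)) = 8*((-5 + G)*(-2 + G)) = 8*(-5 + G)*(-2 + G))
x(b, o) = -1 + 4*o
(R + x(-7, I(-1)))*D = (-93 + (-1 + 4*(80 - 56*(-1) + 8*(-1)²)))*36 = (-93 + (-1 + 4*(80 + 56 + 8*1)))*36 = (-93 + (-1 + 4*(80 + 56 + 8)))*36 = (-93 + (-1 + 4*144))*36 = (-93 + (-1 + 576))*36 = (-93 + 575)*36 = 482*36 = 17352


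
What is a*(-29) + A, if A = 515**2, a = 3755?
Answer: 156330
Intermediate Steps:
A = 265225
a*(-29) + A = 3755*(-29) + 265225 = -108895 + 265225 = 156330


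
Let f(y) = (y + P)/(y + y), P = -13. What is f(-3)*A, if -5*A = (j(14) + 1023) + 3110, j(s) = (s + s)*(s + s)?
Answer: -13112/5 ≈ -2622.4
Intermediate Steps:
j(s) = 4*s² (j(s) = (2*s)*(2*s) = 4*s²)
f(y) = (-13 + y)/(2*y) (f(y) = (y - 13)/(y + y) = (-13 + y)/((2*y)) = (-13 + y)*(1/(2*y)) = (-13 + y)/(2*y))
A = -4917/5 (A = -((4*14² + 1023) + 3110)/5 = -((4*196 + 1023) + 3110)/5 = -((784 + 1023) + 3110)/5 = -(1807 + 3110)/5 = -⅕*4917 = -4917/5 ≈ -983.40)
f(-3)*A = ((½)*(-13 - 3)/(-3))*(-4917/5) = ((½)*(-⅓)*(-16))*(-4917/5) = (8/3)*(-4917/5) = -13112/5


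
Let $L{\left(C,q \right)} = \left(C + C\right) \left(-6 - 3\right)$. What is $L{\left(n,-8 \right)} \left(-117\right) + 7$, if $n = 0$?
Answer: $7$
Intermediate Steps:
$L{\left(C,q \right)} = - 18 C$ ($L{\left(C,q \right)} = 2 C \left(-9\right) = - 18 C$)
$L{\left(n,-8 \right)} \left(-117\right) + 7 = \left(-18\right) 0 \left(-117\right) + 7 = 0 \left(-117\right) + 7 = 0 + 7 = 7$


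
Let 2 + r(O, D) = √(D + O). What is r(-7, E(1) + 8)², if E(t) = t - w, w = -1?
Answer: (2 - √3)² ≈ 0.071797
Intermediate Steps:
E(t) = 1 + t (E(t) = t - 1*(-1) = t + 1 = 1 + t)
r(O, D) = -2 + √(D + O)
r(-7, E(1) + 8)² = (-2 + √(((1 + 1) + 8) - 7))² = (-2 + √((2 + 8) - 7))² = (-2 + √(10 - 7))² = (-2 + √3)²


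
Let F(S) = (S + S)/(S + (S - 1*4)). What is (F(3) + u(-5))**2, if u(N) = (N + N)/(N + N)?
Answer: 16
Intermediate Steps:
u(N) = 1 (u(N) = (2*N)/((2*N)) = (2*N)*(1/(2*N)) = 1)
F(S) = 2*S/(-4 + 2*S) (F(S) = (2*S)/(S + (S - 4)) = (2*S)/(S + (-4 + S)) = (2*S)/(-4 + 2*S) = 2*S/(-4 + 2*S))
(F(3) + u(-5))**2 = (3/(-2 + 3) + 1)**2 = (3/1 + 1)**2 = (3*1 + 1)**2 = (3 + 1)**2 = 4**2 = 16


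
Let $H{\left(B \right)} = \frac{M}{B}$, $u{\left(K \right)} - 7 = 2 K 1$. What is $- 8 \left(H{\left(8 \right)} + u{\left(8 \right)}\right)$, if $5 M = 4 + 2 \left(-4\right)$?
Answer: $- \frac{916}{5} \approx -183.2$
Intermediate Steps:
$u{\left(K \right)} = 7 + 2 K$ ($u{\left(K \right)} = 7 + 2 K 1 = 7 + 2 K$)
$M = - \frac{4}{5}$ ($M = \frac{4 + 2 \left(-4\right)}{5} = \frac{4 - 8}{5} = \frac{1}{5} \left(-4\right) = - \frac{4}{5} \approx -0.8$)
$H{\left(B \right)} = - \frac{4}{5 B}$
$- 8 \left(H{\left(8 \right)} + u{\left(8 \right)}\right) = - 8 \left(- \frac{4}{5 \cdot 8} + \left(7 + 2 \cdot 8\right)\right) = - 8 \left(\left(- \frac{4}{5}\right) \frac{1}{8} + \left(7 + 16\right)\right) = - 8 \left(- \frac{1}{10} + 23\right) = \left(-8\right) \frac{229}{10} = - \frac{916}{5}$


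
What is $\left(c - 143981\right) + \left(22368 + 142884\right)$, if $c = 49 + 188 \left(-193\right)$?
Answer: $-14964$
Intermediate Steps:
$c = -36235$ ($c = 49 - 36284 = -36235$)
$\left(c - 143981\right) + \left(22368 + 142884\right) = \left(-36235 - 143981\right) + \left(22368 + 142884\right) = -180216 + 165252 = -14964$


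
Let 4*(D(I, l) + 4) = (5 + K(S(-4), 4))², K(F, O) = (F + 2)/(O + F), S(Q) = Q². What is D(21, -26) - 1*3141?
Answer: -1254519/400 ≈ -3136.3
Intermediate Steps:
K(F, O) = (2 + F)/(F + O)
D(I, l) = 1881/400 (D(I, l) = -4 + (5 + (2 + (-4)²)/((-4)² + 4))²/4 = -4 + (5 + (2 + 16)/(16 + 4))²/4 = -4 + (5 + 18/20)²/4 = -4 + (5 + (1/20)*18)²/4 = -4 + (5 + 9/10)²/4 = -4 + (59/10)²/4 = -4 + (¼)*(3481/100) = -4 + 3481/400 = 1881/400)
D(21, -26) - 1*3141 = 1881/400 - 1*3141 = 1881/400 - 3141 = -1254519/400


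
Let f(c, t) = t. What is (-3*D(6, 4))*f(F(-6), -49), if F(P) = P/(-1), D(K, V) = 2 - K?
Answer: -588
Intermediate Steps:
F(P) = -P (F(P) = P*(-1) = -P)
(-3*D(6, 4))*f(F(-6), -49) = -3*(2 - 1*6)*(-49) = -3*(2 - 6)*(-49) = -3*(-4)*(-49) = 12*(-49) = -588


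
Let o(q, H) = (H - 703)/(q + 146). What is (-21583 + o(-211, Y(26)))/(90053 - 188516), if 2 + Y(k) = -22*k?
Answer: 467206/2133365 ≈ 0.21900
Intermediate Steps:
Y(k) = -2 - 22*k
o(q, H) = (-703 + H)/(146 + q)
(-21583 + o(-211, Y(26)))/(90053 - 188516) = (-21583 + (-703 + (-2 - 22*26))/(146 - 211))/(90053 - 188516) = (-21583 + (-703 + (-2 - 572))/(-65))/(-98463) = (-21583 - (-703 - 574)/65)*(-1/98463) = (-21583 - 1/65*(-1277))*(-1/98463) = (-21583 + 1277/65)*(-1/98463) = -1401618/65*(-1/98463) = 467206/2133365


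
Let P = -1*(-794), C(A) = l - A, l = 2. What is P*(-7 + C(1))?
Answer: -4764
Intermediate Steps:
C(A) = 2 - A
P = 794
P*(-7 + C(1)) = 794*(-7 + (2 - 1*1)) = 794*(-7 + (2 - 1)) = 794*(-7 + 1) = 794*(-6) = -4764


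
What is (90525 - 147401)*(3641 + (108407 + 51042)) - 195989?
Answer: -9276102829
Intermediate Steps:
(90525 - 147401)*(3641 + (108407 + 51042)) - 195989 = -56876*(3641 + 159449) - 195989 = -56876*163090 - 195989 = -9275906840 - 195989 = -9276102829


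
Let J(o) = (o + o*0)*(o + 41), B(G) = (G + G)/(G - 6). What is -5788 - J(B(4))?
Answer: -5640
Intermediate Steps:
B(G) = 2*G/(-6 + G) (B(G) = (2*G)/(-6 + G) = 2*G/(-6 + G))
J(o) = o*(41 + o) (J(o) = (o + 0)*(41 + o) = o*(41 + o))
-5788 - J(B(4)) = -5788 - 2*4/(-6 + 4)*(41 + 2*4/(-6 + 4)) = -5788 - 2*4/(-2)*(41 + 2*4/(-2)) = -5788 - 2*4*(-1/2)*(41 + 2*4*(-1/2)) = -5788 - (-4)*(41 - 4) = -5788 - (-4)*37 = -5788 - 1*(-148) = -5788 + 148 = -5640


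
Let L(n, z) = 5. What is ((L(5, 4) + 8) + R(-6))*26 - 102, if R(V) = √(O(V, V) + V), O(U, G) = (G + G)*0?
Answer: 236 + 26*I*√6 ≈ 236.0 + 63.687*I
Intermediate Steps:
O(U, G) = 0 (O(U, G) = (2*G)*0 = 0)
R(V) = √V (R(V) = √(0 + V) = √V)
((L(5, 4) + 8) + R(-6))*26 - 102 = ((5 + 8) + √(-6))*26 - 102 = (13 + I*√6)*26 - 102 = (338 + 26*I*√6) - 102 = 236 + 26*I*√6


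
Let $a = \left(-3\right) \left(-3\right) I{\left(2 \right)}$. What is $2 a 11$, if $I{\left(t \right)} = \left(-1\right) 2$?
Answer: $-396$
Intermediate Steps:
$I{\left(t \right)} = -2$
$a = -18$ ($a = \left(-3\right) \left(-3\right) \left(-2\right) = 9 \left(-2\right) = -18$)
$2 a 11 = 2 \left(-18\right) 11 = \left(-36\right) 11 = -396$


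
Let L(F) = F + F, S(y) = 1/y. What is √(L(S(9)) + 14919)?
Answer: √134273/3 ≈ 122.14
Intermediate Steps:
L(F) = 2*F
√(L(S(9)) + 14919) = √(2/9 + 14919) = √(134273/9) = √134273/3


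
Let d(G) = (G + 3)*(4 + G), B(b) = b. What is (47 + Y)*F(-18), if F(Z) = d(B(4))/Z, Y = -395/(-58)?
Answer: -43694/261 ≈ -167.41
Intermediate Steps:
Y = 395/58 (Y = -395*(-1/58) = 395/58 ≈ 6.8103)
d(G) = (3 + G)*(4 + G)
F(Z) = 56/Z (F(Z) = (12 + 4² + 7*4)/Z = (12 + 16 + 28)/Z = 56/Z)
(47 + Y)*F(-18) = (47 + 395/58)*(56/(-18)) = 3121*(56*(-1/18))/58 = (3121/58)*(-28/9) = -43694/261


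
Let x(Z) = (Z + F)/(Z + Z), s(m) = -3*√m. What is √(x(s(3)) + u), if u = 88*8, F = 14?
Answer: √(25362 - 28*√3)/6 ≈ 26.517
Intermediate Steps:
x(Z) = (14 + Z)/(2*Z) (x(Z) = (Z + 14)/(Z + Z) = (14 + Z)/((2*Z)) = (14 + Z)*(1/(2*Z)) = (14 + Z)/(2*Z))
u = 704
√(x(s(3)) + u) = √((14 - 3*√3)/(2*((-3*√3))) + 704) = √((-√3/9)*(14 - 3*√3)/2 + 704) = √(-√3*(14 - 3*√3)/18 + 704) = √(704 - √3*(14 - 3*√3)/18)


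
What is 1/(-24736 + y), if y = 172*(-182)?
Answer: -1/56040 ≈ -1.7844e-5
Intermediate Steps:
y = -31304
1/(-24736 + y) = 1/(-24736 - 31304) = 1/(-56040) = -1/56040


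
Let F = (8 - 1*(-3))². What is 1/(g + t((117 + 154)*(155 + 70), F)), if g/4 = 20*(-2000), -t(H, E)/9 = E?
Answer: -1/161089 ≈ -6.2077e-6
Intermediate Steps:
F = 121 (F = (8 + 3)² = 11² = 121)
t(H, E) = -9*E
g = -160000 (g = 4*(20*(-2000)) = 4*(-40000) = -160000)
1/(g + t((117 + 154)*(155 + 70), F)) = 1/(-160000 - 9*121) = 1/(-160000 - 1089) = 1/(-161089) = -1/161089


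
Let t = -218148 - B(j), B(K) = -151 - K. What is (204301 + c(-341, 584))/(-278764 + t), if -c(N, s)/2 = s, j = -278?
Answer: -203133/497039 ≈ -0.40869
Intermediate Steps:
c(N, s) = -2*s
t = -218275 (t = -218148 - (-151 - 1*(-278)) = -218148 - (-151 + 278) = -218148 - 1*127 = -218148 - 127 = -218275)
(204301 + c(-341, 584))/(-278764 + t) = (204301 - 2*584)/(-278764 - 218275) = (204301 - 1168)/(-497039) = 203133*(-1/497039) = -203133/497039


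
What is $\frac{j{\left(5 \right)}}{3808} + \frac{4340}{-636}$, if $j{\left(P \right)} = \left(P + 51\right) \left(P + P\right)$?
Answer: $- \frac{36095}{5406} \approx -6.6768$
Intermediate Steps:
$j{\left(P \right)} = 2 P \left(51 + P\right)$ ($j{\left(P \right)} = \left(51 + P\right) 2 P = 2 P \left(51 + P\right)$)
$\frac{j{\left(5 \right)}}{3808} + \frac{4340}{-636} = \frac{2 \cdot 5 \left(51 + 5\right)}{3808} + \frac{4340}{-636} = 2 \cdot 5 \cdot 56 \cdot \frac{1}{3808} + 4340 \left(- \frac{1}{636}\right) = 560 \cdot \frac{1}{3808} - \frac{1085}{159} = \frac{5}{34} - \frac{1085}{159} = - \frac{36095}{5406}$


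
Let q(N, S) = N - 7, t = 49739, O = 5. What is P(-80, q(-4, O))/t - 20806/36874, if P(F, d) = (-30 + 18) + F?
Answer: -5040107/8903281 ≈ -0.56610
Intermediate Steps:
q(N, S) = -7 + N
P(F, d) = -12 + F
P(-80, q(-4, O))/t - 20806/36874 = (-12 - 80)/49739 - 20806/36874 = -92*1/49739 - 20806*1/36874 = -92/49739 - 101/179 = -5040107/8903281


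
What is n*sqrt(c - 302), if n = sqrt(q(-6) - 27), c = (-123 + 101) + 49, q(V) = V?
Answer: -55*sqrt(3) ≈ -95.263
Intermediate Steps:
c = 27 (c = -22 + 49 = 27)
n = I*sqrt(33) (n = sqrt(-6 - 27) = sqrt(-33) = I*sqrt(33) ≈ 5.7446*I)
n*sqrt(c - 302) = (I*sqrt(33))*sqrt(27 - 302) = (I*sqrt(33))*sqrt(-275) = (I*sqrt(33))*(5*I*sqrt(11)) = -55*sqrt(3)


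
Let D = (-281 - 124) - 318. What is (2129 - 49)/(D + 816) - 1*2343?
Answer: -215819/93 ≈ -2320.6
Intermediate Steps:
D = -723 (D = -405 - 318 = -723)
(2129 - 49)/(D + 816) - 1*2343 = (2129 - 49)/(-723 + 816) - 1*2343 = 2080/93 - 2343 = -215819/93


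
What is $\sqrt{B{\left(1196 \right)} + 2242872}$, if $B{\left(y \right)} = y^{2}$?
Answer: $2 \sqrt{918322} \approx 1916.6$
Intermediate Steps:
$\sqrt{B{\left(1196 \right)} + 2242872} = \sqrt{1196^{2} + 2242872} = \sqrt{1430416 + 2242872} = \sqrt{3673288} = 2 \sqrt{918322}$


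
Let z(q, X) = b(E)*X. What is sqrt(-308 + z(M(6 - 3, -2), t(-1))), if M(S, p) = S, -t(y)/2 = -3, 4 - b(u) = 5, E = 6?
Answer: I*sqrt(314) ≈ 17.72*I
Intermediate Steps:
b(u) = -1 (b(u) = 4 - 1*5 = 4 - 5 = -1)
t(y) = 6 (t(y) = -2*(-3) = 6)
z(q, X) = -X
sqrt(-308 + z(M(6 - 3, -2), t(-1))) = sqrt(-308 - 1*6) = sqrt(-308 - 6) = sqrt(-314) = I*sqrt(314)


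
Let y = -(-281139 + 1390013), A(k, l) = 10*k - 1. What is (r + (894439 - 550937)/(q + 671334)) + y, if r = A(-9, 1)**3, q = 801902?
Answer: -1371910339259/736618 ≈ -1.8624e+6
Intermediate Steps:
A(k, l) = -1 + 10*k
y = -1108874 (y = -1*1108874 = -1108874)
r = -753571 (r = (-1 + 10*(-9))**3 = (-1 - 90)**3 = (-91)**3 = -753571)
(r + (894439 - 550937)/(q + 671334)) + y = (-753571 + (894439 - 550937)/(801902 + 671334)) - 1108874 = (-753571 + 343502/1473236) - 1108874 = (-753571 + 343502*(1/1473236)) - 1108874 = (-753571 + 171751/736618) - 1108874 = -555093791127/736618 - 1108874 = -1371910339259/736618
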